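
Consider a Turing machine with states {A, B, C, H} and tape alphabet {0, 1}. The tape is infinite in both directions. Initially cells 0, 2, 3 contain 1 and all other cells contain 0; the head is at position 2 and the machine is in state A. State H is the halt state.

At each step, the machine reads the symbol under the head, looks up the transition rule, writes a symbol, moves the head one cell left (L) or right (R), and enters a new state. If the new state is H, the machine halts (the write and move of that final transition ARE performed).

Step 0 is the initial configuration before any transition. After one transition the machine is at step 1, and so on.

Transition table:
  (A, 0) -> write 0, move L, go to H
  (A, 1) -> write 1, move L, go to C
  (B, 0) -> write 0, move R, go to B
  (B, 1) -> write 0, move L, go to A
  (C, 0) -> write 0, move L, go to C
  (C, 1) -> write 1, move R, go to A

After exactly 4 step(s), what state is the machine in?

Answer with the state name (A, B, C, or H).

Answer: H

Derivation:
Step 1: in state A at pos 2, read 1 -> (A,1)->write 1,move L,goto C. Now: state=C, head=1, tape[-1..4]=010110 (head:   ^)
Step 2: in state C at pos 1, read 0 -> (C,0)->write 0,move L,goto C. Now: state=C, head=0, tape[-1..4]=010110 (head:  ^)
Step 3: in state C at pos 0, read 1 -> (C,1)->write 1,move R,goto A. Now: state=A, head=1, tape[-1..4]=010110 (head:   ^)
Step 4: in state A at pos 1, read 0 -> (A,0)->write 0,move L,goto H. Now: state=H, head=0, tape[-1..4]=010110 (head:  ^)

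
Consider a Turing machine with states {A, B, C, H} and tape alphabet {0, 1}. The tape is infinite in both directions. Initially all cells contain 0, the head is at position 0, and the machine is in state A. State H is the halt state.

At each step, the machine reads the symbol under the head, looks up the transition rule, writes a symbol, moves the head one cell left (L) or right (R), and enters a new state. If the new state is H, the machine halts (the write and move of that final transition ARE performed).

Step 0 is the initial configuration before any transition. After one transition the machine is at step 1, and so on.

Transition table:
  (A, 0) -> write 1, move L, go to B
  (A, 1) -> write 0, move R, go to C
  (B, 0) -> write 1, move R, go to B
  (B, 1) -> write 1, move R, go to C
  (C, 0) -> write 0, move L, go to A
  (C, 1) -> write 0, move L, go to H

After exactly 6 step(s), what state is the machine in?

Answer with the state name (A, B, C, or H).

Step 1: in state A at pos 0, read 0 -> (A,0)->write 1,move L,goto B. Now: state=B, head=-1, tape[-2..1]=0010 (head:  ^)
Step 2: in state B at pos -1, read 0 -> (B,0)->write 1,move R,goto B. Now: state=B, head=0, tape[-2..1]=0110 (head:   ^)
Step 3: in state B at pos 0, read 1 -> (B,1)->write 1,move R,goto C. Now: state=C, head=1, tape[-2..2]=01100 (head:    ^)
Step 4: in state C at pos 1, read 0 -> (C,0)->write 0,move L,goto A. Now: state=A, head=0, tape[-2..2]=01100 (head:   ^)
Step 5: in state A at pos 0, read 1 -> (A,1)->write 0,move R,goto C. Now: state=C, head=1, tape[-2..2]=01000 (head:    ^)
Step 6: in state C at pos 1, read 0 -> (C,0)->write 0,move L,goto A. Now: state=A, head=0, tape[-2..2]=01000 (head:   ^)

Answer: A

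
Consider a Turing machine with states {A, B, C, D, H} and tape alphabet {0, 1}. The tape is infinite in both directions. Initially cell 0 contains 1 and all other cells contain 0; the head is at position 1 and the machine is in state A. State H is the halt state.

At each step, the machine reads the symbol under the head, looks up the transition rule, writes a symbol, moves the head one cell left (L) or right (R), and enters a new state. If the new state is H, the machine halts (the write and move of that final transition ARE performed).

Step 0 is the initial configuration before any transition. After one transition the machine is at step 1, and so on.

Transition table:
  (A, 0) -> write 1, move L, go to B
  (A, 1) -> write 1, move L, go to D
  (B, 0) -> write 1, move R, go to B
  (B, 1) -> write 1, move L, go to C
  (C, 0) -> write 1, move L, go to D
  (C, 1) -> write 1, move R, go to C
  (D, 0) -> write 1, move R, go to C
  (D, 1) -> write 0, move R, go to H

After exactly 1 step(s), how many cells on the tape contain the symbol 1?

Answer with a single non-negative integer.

Answer: 2

Derivation:
Step 1: in state A at pos 1, read 0 -> (A,0)->write 1,move L,goto B. Now: state=B, head=0, tape[-1..2]=0110 (head:  ^)
Cells containing 1 after step 1: {0, 1} -> 2 cell(s)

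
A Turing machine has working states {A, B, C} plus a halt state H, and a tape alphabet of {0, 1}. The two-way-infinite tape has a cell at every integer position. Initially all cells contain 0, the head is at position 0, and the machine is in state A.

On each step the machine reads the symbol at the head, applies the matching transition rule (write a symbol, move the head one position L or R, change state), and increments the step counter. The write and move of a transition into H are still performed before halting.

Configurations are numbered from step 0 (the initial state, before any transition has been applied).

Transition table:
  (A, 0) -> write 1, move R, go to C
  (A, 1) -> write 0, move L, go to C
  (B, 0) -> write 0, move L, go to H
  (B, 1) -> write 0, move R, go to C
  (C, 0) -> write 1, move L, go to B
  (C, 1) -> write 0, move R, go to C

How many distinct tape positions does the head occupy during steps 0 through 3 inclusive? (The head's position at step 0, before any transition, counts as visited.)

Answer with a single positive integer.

Step 1: in state A at pos 0, read 0 -> (A,0)->write 1,move R,goto C. Now: state=C, head=1, tape[-1..2]=0100 (head:   ^)
Step 2: in state C at pos 1, read 0 -> (C,0)->write 1,move L,goto B. Now: state=B, head=0, tape[-1..2]=0110 (head:  ^)
Step 3: in state B at pos 0, read 1 -> (B,1)->write 0,move R,goto C. Now: state=C, head=1, tape[-1..2]=0010 (head:   ^)
Head positions at steps 0..3: starting at 0, distinct positions visited = {0, 1} -> 2 position(s)

Answer: 2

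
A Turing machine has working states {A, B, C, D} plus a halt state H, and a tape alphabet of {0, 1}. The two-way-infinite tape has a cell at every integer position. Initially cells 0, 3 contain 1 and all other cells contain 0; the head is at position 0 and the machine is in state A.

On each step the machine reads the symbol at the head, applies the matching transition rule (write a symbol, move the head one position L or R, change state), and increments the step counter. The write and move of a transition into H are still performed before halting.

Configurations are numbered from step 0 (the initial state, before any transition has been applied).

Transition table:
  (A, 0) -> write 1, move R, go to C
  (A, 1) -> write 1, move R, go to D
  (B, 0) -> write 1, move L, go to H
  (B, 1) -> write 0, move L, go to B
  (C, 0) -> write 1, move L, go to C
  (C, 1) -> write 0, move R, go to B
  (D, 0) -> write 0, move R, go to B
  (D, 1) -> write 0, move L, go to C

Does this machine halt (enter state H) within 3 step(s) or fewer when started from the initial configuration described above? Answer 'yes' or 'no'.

Answer: yes

Derivation:
Step 1: in state A at pos 0, read 1 -> (A,1)->write 1,move R,goto D. Now: state=D, head=1, tape[-1..4]=010010 (head:   ^)
Step 2: in state D at pos 1, read 0 -> (D,0)->write 0,move R,goto B. Now: state=B, head=2, tape[-1..4]=010010 (head:    ^)
Step 3: in state B at pos 2, read 0 -> (B,0)->write 1,move L,goto H. Now: state=H, head=1, tape[-1..4]=010110 (head:   ^)
State H reached at step 3; 3 <= 3 -> yes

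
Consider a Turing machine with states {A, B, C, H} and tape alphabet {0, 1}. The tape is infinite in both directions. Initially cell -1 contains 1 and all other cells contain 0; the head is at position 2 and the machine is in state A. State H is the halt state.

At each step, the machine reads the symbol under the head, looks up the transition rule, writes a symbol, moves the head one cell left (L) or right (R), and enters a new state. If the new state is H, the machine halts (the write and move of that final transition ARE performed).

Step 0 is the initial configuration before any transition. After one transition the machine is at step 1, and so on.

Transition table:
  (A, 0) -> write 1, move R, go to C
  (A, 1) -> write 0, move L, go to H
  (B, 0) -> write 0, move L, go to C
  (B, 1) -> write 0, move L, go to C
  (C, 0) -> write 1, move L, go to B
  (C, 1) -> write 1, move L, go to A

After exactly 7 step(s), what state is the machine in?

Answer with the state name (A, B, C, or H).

Step 1: in state A at pos 2, read 0 -> (A,0)->write 1,move R,goto C. Now: state=C, head=3, tape[-2..4]=0100100 (head:      ^)
Step 2: in state C at pos 3, read 0 -> (C,0)->write 1,move L,goto B. Now: state=B, head=2, tape[-2..4]=0100110 (head:     ^)
Step 3: in state B at pos 2, read 1 -> (B,1)->write 0,move L,goto C. Now: state=C, head=1, tape[-2..4]=0100010 (head:    ^)
Step 4: in state C at pos 1, read 0 -> (C,0)->write 1,move L,goto B. Now: state=B, head=0, tape[-2..4]=0101010 (head:   ^)
Step 5: in state B at pos 0, read 0 -> (B,0)->write 0,move L,goto C. Now: state=C, head=-1, tape[-2..4]=0101010 (head:  ^)
Step 6: in state C at pos -1, read 1 -> (C,1)->write 1,move L,goto A. Now: state=A, head=-2, tape[-3..4]=00101010 (head:  ^)
Step 7: in state A at pos -2, read 0 -> (A,0)->write 1,move R,goto C. Now: state=C, head=-1, tape[-3..4]=01101010 (head:   ^)

Answer: C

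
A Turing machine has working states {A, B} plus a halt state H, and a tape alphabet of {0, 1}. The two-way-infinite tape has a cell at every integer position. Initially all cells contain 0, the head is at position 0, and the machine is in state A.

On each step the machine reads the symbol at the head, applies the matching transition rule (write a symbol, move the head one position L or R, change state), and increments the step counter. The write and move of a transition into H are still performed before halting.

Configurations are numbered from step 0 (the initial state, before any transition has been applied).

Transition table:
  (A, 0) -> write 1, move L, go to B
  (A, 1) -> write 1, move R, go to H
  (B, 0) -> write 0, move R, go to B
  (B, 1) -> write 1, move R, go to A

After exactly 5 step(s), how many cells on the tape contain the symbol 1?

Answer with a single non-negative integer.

Answer: 2

Derivation:
Step 1: in state A at pos 0, read 0 -> (A,0)->write 1,move L,goto B. Now: state=B, head=-1, tape[-2..1]=0010 (head:  ^)
Step 2: in state B at pos -1, read 0 -> (B,0)->write 0,move R,goto B. Now: state=B, head=0, tape[-2..1]=0010 (head:   ^)
Step 3: in state B at pos 0, read 1 -> (B,1)->write 1,move R,goto A. Now: state=A, head=1, tape[-2..2]=00100 (head:    ^)
Step 4: in state A at pos 1, read 0 -> (A,0)->write 1,move L,goto B. Now: state=B, head=0, tape[-2..2]=00110 (head:   ^)
Step 5: in state B at pos 0, read 1 -> (B,1)->write 1,move R,goto A. Now: state=A, head=1, tape[-2..2]=00110 (head:    ^)
Cells containing 1 after step 5: {0, 1} -> 2 cell(s)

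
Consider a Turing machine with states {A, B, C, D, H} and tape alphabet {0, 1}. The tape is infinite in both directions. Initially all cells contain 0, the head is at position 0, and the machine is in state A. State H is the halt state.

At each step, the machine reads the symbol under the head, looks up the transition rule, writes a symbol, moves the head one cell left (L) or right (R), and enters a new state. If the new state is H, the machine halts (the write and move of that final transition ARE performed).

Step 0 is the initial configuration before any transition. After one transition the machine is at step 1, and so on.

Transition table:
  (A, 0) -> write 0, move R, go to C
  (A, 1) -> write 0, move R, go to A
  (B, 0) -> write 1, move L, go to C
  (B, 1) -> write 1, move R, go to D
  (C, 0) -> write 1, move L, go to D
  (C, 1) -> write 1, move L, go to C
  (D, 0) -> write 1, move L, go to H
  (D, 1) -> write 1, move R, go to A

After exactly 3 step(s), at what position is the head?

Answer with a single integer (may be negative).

Answer: -1

Derivation:
Step 1: in state A at pos 0, read 0 -> (A,0)->write 0,move R,goto C. Now: state=C, head=1, tape[-1..2]=0000 (head:   ^)
Step 2: in state C at pos 1, read 0 -> (C,0)->write 1,move L,goto D. Now: state=D, head=0, tape[-1..2]=0010 (head:  ^)
Step 3: in state D at pos 0, read 0 -> (D,0)->write 1,move L,goto H. Now: state=H, head=-1, tape[-2..2]=00110 (head:  ^)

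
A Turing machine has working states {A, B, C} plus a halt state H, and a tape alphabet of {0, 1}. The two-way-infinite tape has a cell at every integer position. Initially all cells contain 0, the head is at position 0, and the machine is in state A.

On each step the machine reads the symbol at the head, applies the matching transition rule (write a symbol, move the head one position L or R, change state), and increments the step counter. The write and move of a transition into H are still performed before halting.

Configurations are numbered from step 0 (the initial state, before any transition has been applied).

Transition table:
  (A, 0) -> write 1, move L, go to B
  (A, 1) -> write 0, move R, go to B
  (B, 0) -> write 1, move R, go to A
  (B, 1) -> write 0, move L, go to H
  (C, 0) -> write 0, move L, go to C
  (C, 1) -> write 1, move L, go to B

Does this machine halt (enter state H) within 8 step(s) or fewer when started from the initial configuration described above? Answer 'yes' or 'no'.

Answer: yes

Derivation:
Step 1: in state A at pos 0, read 0 -> (A,0)->write 1,move L,goto B. Now: state=B, head=-1, tape[-2..1]=0010 (head:  ^)
Step 2: in state B at pos -1, read 0 -> (B,0)->write 1,move R,goto A. Now: state=A, head=0, tape[-2..1]=0110 (head:   ^)
Step 3: in state A at pos 0, read 1 -> (A,1)->write 0,move R,goto B. Now: state=B, head=1, tape[-2..2]=01000 (head:    ^)
Step 4: in state B at pos 1, read 0 -> (B,0)->write 1,move R,goto A. Now: state=A, head=2, tape[-2..3]=010100 (head:     ^)
Step 5: in state A at pos 2, read 0 -> (A,0)->write 1,move L,goto B. Now: state=B, head=1, tape[-2..3]=010110 (head:    ^)
Step 6: in state B at pos 1, read 1 -> (B,1)->write 0,move L,goto H. Now: state=H, head=0, tape[-2..3]=010010 (head:   ^)
State H reached at step 6; 6 <= 8 -> yes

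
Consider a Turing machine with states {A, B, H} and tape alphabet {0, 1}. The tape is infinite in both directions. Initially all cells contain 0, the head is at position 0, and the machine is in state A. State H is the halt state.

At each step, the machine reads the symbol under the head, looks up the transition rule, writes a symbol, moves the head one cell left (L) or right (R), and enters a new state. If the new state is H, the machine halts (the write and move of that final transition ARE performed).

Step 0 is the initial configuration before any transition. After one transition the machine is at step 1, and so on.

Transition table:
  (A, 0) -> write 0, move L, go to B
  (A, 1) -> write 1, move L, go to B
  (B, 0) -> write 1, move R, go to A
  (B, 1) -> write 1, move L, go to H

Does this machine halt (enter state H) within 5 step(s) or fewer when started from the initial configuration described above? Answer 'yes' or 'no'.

Step 1: in state A at pos 0, read 0 -> (A,0)->write 0,move L,goto B. Now: state=B, head=-1, tape[-2..1]=0000 (head:  ^)
Step 2: in state B at pos -1, read 0 -> (B,0)->write 1,move R,goto A. Now: state=A, head=0, tape[-2..1]=0100 (head:   ^)
Step 3: in state A at pos 0, read 0 -> (A,0)->write 0,move L,goto B. Now: state=B, head=-1, tape[-2..1]=0100 (head:  ^)
Step 4: in state B at pos -1, read 1 -> (B,1)->write 1,move L,goto H. Now: state=H, head=-2, tape[-3..1]=00100 (head:  ^)
State H reached at step 4; 4 <= 5 -> yes

Answer: yes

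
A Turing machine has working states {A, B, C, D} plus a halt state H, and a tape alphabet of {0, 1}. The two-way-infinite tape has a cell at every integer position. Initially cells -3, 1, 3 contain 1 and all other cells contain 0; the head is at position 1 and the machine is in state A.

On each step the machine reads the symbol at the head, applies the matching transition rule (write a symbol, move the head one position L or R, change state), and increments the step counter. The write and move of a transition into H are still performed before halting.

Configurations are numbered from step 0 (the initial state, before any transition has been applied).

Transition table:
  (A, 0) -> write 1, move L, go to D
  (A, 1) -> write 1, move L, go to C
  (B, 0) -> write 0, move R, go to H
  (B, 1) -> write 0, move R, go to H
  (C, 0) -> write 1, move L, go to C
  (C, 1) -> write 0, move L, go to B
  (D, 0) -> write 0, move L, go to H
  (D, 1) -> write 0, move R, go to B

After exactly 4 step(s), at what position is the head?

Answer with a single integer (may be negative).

Answer: -3

Derivation:
Step 1: in state A at pos 1, read 1 -> (A,1)->write 1,move L,goto C. Now: state=C, head=0, tape[-4..4]=010001010 (head:     ^)
Step 2: in state C at pos 0, read 0 -> (C,0)->write 1,move L,goto C. Now: state=C, head=-1, tape[-4..4]=010011010 (head:    ^)
Step 3: in state C at pos -1, read 0 -> (C,0)->write 1,move L,goto C. Now: state=C, head=-2, tape[-4..4]=010111010 (head:   ^)
Step 4: in state C at pos -2, read 0 -> (C,0)->write 1,move L,goto C. Now: state=C, head=-3, tape[-4..4]=011111010 (head:  ^)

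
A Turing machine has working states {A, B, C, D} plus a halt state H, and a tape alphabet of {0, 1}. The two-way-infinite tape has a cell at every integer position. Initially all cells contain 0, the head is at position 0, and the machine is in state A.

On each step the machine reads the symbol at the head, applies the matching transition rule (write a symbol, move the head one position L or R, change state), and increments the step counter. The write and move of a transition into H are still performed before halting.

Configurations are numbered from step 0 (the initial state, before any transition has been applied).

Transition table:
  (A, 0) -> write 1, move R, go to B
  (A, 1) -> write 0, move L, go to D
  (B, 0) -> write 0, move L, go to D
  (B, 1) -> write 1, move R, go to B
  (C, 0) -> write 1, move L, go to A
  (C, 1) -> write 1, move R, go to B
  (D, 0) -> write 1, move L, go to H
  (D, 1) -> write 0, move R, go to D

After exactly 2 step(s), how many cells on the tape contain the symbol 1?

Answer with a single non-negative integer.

Step 1: in state A at pos 0, read 0 -> (A,0)->write 1,move R,goto B. Now: state=B, head=1, tape[-1..2]=0100 (head:   ^)
Step 2: in state B at pos 1, read 0 -> (B,0)->write 0,move L,goto D. Now: state=D, head=0, tape[-1..2]=0100 (head:  ^)
Cells containing 1 after step 2: {0} -> 1 cell(s)

Answer: 1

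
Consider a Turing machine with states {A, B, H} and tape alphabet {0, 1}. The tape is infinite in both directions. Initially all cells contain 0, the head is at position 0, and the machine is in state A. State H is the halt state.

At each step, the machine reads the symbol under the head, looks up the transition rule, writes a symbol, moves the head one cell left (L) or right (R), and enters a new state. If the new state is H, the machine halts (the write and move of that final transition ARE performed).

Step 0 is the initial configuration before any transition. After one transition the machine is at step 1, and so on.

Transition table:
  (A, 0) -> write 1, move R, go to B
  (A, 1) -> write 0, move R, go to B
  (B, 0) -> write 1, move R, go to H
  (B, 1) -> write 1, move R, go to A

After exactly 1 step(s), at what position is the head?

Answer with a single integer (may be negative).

Answer: 1

Derivation:
Step 1: in state A at pos 0, read 0 -> (A,0)->write 1,move R,goto B. Now: state=B, head=1, tape[-1..2]=0100 (head:   ^)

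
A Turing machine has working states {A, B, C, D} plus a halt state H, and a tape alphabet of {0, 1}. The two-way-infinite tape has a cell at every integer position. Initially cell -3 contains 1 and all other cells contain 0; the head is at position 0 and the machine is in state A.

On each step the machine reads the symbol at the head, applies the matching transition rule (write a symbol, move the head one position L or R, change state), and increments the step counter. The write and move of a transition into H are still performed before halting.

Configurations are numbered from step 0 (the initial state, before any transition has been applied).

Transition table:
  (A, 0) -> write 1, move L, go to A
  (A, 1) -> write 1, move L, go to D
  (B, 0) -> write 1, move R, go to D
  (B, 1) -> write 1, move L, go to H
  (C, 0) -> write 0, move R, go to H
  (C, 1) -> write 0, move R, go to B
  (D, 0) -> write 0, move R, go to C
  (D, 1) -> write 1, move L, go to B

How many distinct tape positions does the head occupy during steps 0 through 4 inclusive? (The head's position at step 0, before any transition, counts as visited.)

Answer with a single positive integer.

Step 1: in state A at pos 0, read 0 -> (A,0)->write 1,move L,goto A. Now: state=A, head=-1, tape[-4..1]=010010 (head:    ^)
Step 2: in state A at pos -1, read 0 -> (A,0)->write 1,move L,goto A. Now: state=A, head=-2, tape[-4..1]=010110 (head:   ^)
Step 3: in state A at pos -2, read 0 -> (A,0)->write 1,move L,goto A. Now: state=A, head=-3, tape[-4..1]=011110 (head:  ^)
Step 4: in state A at pos -3, read 1 -> (A,1)->write 1,move L,goto D. Now: state=D, head=-4, tape[-5..1]=0011110 (head:  ^)
Head positions at steps 0..4: starting at 0, distinct positions visited = {-4, -3, -2, -1, 0} -> 5 position(s)

Answer: 5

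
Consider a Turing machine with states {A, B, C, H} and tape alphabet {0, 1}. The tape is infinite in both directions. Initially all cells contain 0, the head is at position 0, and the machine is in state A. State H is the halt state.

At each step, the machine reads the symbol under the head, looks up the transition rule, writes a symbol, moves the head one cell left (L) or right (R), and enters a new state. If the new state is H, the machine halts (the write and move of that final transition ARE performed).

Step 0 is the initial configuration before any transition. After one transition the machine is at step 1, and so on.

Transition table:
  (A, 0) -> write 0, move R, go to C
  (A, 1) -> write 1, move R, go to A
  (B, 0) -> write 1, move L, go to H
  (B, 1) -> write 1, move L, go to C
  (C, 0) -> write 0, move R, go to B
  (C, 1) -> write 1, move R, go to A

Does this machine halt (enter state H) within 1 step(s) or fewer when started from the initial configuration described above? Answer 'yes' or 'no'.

Answer: no

Derivation:
Step 1: in state A at pos 0, read 0 -> (A,0)->write 0,move R,goto C. Now: state=C, head=1, tape[-1..2]=0000 (head:   ^)
After 1 step(s): state = C (not H) -> not halted within 1 -> no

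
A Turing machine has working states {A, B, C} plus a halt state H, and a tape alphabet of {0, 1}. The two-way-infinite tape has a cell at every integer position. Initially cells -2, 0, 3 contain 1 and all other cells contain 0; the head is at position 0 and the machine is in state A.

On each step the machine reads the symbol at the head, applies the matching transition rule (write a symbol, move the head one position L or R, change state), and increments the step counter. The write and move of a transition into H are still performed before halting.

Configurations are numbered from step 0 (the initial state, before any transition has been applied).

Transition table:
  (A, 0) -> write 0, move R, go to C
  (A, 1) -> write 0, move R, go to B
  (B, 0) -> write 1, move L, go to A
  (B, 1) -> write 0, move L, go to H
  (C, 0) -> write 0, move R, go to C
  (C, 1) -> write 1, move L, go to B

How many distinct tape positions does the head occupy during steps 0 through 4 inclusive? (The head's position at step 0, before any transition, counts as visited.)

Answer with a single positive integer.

Step 1: in state A at pos 0, read 1 -> (A,1)->write 0,move R,goto B. Now: state=B, head=1, tape[-3..4]=01000010 (head:     ^)
Step 2: in state B at pos 1, read 0 -> (B,0)->write 1,move L,goto A. Now: state=A, head=0, tape[-3..4]=01001010 (head:    ^)
Step 3: in state A at pos 0, read 0 -> (A,0)->write 0,move R,goto C. Now: state=C, head=1, tape[-3..4]=01001010 (head:     ^)
Step 4: in state C at pos 1, read 1 -> (C,1)->write 1,move L,goto B. Now: state=B, head=0, tape[-3..4]=01001010 (head:    ^)
Head positions at steps 0..4: starting at 0, distinct positions visited = {0, 1} -> 2 position(s)

Answer: 2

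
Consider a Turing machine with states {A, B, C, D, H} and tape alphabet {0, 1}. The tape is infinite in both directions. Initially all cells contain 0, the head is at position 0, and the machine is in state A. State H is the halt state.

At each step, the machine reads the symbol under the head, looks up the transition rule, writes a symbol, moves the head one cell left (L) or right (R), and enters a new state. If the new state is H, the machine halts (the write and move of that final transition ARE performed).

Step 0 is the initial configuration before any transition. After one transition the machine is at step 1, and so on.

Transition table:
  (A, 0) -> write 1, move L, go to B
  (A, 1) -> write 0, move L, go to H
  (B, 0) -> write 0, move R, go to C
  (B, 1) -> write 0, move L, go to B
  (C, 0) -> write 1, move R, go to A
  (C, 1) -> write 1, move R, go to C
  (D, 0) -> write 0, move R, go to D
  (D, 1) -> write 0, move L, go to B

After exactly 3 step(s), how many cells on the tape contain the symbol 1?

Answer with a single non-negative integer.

Step 1: in state A at pos 0, read 0 -> (A,0)->write 1,move L,goto B. Now: state=B, head=-1, tape[-2..1]=0010 (head:  ^)
Step 2: in state B at pos -1, read 0 -> (B,0)->write 0,move R,goto C. Now: state=C, head=0, tape[-2..1]=0010 (head:   ^)
Step 3: in state C at pos 0, read 1 -> (C,1)->write 1,move R,goto C. Now: state=C, head=1, tape[-2..2]=00100 (head:    ^)
Cells containing 1 after step 3: {0} -> 1 cell(s)

Answer: 1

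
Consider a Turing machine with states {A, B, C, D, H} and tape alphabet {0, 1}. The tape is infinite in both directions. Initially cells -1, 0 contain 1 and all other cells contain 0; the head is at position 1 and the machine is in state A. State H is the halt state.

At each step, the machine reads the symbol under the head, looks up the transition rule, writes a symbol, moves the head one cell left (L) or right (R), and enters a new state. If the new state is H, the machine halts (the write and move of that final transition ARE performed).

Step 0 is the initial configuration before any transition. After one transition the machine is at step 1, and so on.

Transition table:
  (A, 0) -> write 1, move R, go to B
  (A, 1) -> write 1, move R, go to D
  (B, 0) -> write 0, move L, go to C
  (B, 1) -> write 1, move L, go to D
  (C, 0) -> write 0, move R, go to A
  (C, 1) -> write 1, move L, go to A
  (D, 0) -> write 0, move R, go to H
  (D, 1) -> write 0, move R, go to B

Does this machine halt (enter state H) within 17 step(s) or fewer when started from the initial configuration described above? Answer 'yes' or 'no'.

Answer: yes

Derivation:
Step 1: in state A at pos 1, read 0 -> (A,0)->write 1,move R,goto B. Now: state=B, head=2, tape[-2..3]=011100 (head:     ^)
Step 2: in state B at pos 2, read 0 -> (B,0)->write 0,move L,goto C. Now: state=C, head=1, tape[-2..3]=011100 (head:    ^)
Step 3: in state C at pos 1, read 1 -> (C,1)->write 1,move L,goto A. Now: state=A, head=0, tape[-2..3]=011100 (head:   ^)
Step 4: in state A at pos 0, read 1 -> (A,1)->write 1,move R,goto D. Now: state=D, head=1, tape[-2..3]=011100 (head:    ^)
Step 5: in state D at pos 1, read 1 -> (D,1)->write 0,move R,goto B. Now: state=B, head=2, tape[-2..3]=011000 (head:     ^)
Step 6: in state B at pos 2, read 0 -> (B,0)->write 0,move L,goto C. Now: state=C, head=1, tape[-2..3]=011000 (head:    ^)
Step 7: in state C at pos 1, read 0 -> (C,0)->write 0,move R,goto A. Now: state=A, head=2, tape[-2..3]=011000 (head:     ^)
Step 8: in state A at pos 2, read 0 -> (A,0)->write 1,move R,goto B. Now: state=B, head=3, tape[-2..4]=0110100 (head:      ^)
Step 9: in state B at pos 3, read 0 -> (B,0)->write 0,move L,goto C. Now: state=C, head=2, tape[-2..4]=0110100 (head:     ^)
Step 10: in state C at pos 2, read 1 -> (C,1)->write 1,move L,goto A. Now: state=A, head=1, tape[-2..4]=0110100 (head:    ^)
Step 11: in state A at pos 1, read 0 -> (A,0)->write 1,move R,goto B. Now: state=B, head=2, tape[-2..4]=0111100 (head:     ^)
Step 12: in state B at pos 2, read 1 -> (B,1)->write 1,move L,goto D. Now: state=D, head=1, tape[-2..4]=0111100 (head:    ^)
Step 13: in state D at pos 1, read 1 -> (D,1)->write 0,move R,goto B. Now: state=B, head=2, tape[-2..4]=0110100 (head:     ^)
Step 14: in state B at pos 2, read 1 -> (B,1)->write 1,move L,goto D. Now: state=D, head=1, tape[-2..4]=0110100 (head:    ^)
Step 15: in state D at pos 1, read 0 -> (D,0)->write 0,move R,goto H. Now: state=H, head=2, tape[-2..4]=0110100 (head:     ^)
State H reached at step 15; 15 <= 17 -> yes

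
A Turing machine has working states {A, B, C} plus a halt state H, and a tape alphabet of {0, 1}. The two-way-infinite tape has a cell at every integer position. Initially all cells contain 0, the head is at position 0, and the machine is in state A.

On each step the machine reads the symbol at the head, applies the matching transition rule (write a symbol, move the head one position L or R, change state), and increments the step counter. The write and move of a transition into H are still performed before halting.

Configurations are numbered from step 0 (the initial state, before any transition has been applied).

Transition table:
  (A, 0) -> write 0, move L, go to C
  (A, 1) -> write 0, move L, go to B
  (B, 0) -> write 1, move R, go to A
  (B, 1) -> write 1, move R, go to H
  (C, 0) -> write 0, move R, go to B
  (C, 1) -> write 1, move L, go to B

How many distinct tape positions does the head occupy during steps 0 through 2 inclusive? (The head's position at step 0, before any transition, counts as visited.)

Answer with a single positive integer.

Step 1: in state A at pos 0, read 0 -> (A,0)->write 0,move L,goto C. Now: state=C, head=-1, tape[-2..1]=0000 (head:  ^)
Step 2: in state C at pos -1, read 0 -> (C,0)->write 0,move R,goto B. Now: state=B, head=0, tape[-2..1]=0000 (head:   ^)
Head positions at steps 0..2: starting at 0, distinct positions visited = {-1, 0} -> 2 position(s)

Answer: 2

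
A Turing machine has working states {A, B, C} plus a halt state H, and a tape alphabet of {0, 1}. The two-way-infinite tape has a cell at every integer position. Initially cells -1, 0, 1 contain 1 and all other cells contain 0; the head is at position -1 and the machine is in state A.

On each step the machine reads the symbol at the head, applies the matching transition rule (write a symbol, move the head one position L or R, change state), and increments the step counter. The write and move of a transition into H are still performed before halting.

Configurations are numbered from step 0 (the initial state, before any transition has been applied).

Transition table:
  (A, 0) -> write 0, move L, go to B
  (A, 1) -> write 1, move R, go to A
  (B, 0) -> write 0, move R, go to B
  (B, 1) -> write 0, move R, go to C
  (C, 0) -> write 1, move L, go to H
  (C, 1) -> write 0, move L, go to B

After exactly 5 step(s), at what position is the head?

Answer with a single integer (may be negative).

Answer: 2

Derivation:
Step 1: in state A at pos -1, read 1 -> (A,1)->write 1,move R,goto A. Now: state=A, head=0, tape[-2..2]=01110 (head:   ^)
Step 2: in state A at pos 0, read 1 -> (A,1)->write 1,move R,goto A. Now: state=A, head=1, tape[-2..2]=01110 (head:    ^)
Step 3: in state A at pos 1, read 1 -> (A,1)->write 1,move R,goto A. Now: state=A, head=2, tape[-2..3]=011100 (head:     ^)
Step 4: in state A at pos 2, read 0 -> (A,0)->write 0,move L,goto B. Now: state=B, head=1, tape[-2..3]=011100 (head:    ^)
Step 5: in state B at pos 1, read 1 -> (B,1)->write 0,move R,goto C. Now: state=C, head=2, tape[-2..3]=011000 (head:     ^)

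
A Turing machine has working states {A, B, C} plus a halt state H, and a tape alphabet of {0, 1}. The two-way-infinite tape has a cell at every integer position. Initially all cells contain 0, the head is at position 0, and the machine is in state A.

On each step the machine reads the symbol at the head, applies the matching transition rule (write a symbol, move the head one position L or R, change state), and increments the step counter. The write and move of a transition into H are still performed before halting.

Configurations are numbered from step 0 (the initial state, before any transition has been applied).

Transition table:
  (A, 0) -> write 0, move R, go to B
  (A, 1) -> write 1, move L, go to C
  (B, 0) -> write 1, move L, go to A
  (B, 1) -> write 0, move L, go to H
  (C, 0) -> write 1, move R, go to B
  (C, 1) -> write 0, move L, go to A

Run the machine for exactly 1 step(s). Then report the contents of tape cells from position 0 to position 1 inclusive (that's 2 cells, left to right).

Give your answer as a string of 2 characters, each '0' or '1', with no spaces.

Step 1: in state A at pos 0, read 0 -> (A,0)->write 0,move R,goto B. Now: state=B, head=1, tape[-1..2]=0000 (head:   ^)

Answer: 00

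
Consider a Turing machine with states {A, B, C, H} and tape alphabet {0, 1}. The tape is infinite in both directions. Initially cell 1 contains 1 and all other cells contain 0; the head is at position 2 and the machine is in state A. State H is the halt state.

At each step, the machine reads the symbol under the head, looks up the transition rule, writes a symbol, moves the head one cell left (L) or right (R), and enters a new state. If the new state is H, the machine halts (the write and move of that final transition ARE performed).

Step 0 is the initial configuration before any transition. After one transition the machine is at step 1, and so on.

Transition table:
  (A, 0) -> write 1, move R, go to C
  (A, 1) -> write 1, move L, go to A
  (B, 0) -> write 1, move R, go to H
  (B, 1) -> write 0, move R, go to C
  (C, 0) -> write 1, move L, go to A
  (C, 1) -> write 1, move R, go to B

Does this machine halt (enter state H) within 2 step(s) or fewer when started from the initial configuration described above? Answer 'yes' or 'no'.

Step 1: in state A at pos 2, read 0 -> (A,0)->write 1,move R,goto C. Now: state=C, head=3, tape[0..4]=01100 (head:    ^)
Step 2: in state C at pos 3, read 0 -> (C,0)->write 1,move L,goto A. Now: state=A, head=2, tape[0..4]=01110 (head:   ^)
After 2 step(s): state = A (not H) -> not halted within 2 -> no

Answer: no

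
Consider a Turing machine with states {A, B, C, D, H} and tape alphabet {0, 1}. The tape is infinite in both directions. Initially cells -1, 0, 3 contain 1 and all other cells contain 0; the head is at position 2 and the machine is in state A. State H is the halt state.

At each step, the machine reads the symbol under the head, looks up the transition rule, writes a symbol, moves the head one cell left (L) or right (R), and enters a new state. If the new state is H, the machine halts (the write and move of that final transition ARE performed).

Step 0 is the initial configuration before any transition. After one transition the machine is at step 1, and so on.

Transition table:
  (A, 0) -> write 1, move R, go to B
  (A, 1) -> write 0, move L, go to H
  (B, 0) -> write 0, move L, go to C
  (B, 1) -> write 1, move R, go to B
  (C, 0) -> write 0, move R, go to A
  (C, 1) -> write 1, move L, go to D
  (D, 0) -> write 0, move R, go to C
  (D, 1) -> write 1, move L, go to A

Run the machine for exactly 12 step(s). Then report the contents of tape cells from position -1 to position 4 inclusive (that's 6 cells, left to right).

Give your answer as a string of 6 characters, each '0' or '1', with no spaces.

Step 1: in state A at pos 2, read 0 -> (A,0)->write 1,move R,goto B. Now: state=B, head=3, tape[-2..4]=0110110 (head:      ^)
Step 2: in state B at pos 3, read 1 -> (B,1)->write 1,move R,goto B. Now: state=B, head=4, tape[-2..5]=01101100 (head:       ^)
Step 3: in state B at pos 4, read 0 -> (B,0)->write 0,move L,goto C. Now: state=C, head=3, tape[-2..5]=01101100 (head:      ^)
Step 4: in state C at pos 3, read 1 -> (C,1)->write 1,move L,goto D. Now: state=D, head=2, tape[-2..5]=01101100 (head:     ^)
Step 5: in state D at pos 2, read 1 -> (D,1)->write 1,move L,goto A. Now: state=A, head=1, tape[-2..5]=01101100 (head:    ^)
Step 6: in state A at pos 1, read 0 -> (A,0)->write 1,move R,goto B. Now: state=B, head=2, tape[-2..5]=01111100 (head:     ^)
Step 7: in state B at pos 2, read 1 -> (B,1)->write 1,move R,goto B. Now: state=B, head=3, tape[-2..5]=01111100 (head:      ^)
Step 8: in state B at pos 3, read 1 -> (B,1)->write 1,move R,goto B. Now: state=B, head=4, tape[-2..5]=01111100 (head:       ^)
Step 9: in state B at pos 4, read 0 -> (B,0)->write 0,move L,goto C. Now: state=C, head=3, tape[-2..5]=01111100 (head:      ^)
Step 10: in state C at pos 3, read 1 -> (C,1)->write 1,move L,goto D. Now: state=D, head=2, tape[-2..5]=01111100 (head:     ^)
Step 11: in state D at pos 2, read 1 -> (D,1)->write 1,move L,goto A. Now: state=A, head=1, tape[-2..5]=01111100 (head:    ^)
Step 12: in state A at pos 1, read 1 -> (A,1)->write 0,move L,goto H. Now: state=H, head=0, tape[-2..5]=01101100 (head:   ^)

Answer: 110110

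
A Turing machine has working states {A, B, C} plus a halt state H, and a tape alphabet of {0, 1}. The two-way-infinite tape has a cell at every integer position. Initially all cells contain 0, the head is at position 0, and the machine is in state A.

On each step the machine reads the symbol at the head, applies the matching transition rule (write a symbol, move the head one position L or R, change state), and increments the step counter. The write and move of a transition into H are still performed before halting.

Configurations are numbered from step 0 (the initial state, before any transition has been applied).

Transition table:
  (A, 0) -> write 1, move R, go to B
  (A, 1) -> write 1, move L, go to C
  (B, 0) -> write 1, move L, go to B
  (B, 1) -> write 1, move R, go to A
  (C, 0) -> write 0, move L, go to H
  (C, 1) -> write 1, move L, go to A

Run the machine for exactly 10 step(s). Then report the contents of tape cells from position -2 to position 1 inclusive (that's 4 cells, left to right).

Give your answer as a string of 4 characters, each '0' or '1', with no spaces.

Answer: 0111

Derivation:
Step 1: in state A at pos 0, read 0 -> (A,0)->write 1,move R,goto B. Now: state=B, head=1, tape[-1..2]=0100 (head:   ^)
Step 2: in state B at pos 1, read 0 -> (B,0)->write 1,move L,goto B. Now: state=B, head=0, tape[-1..2]=0110 (head:  ^)
Step 3: in state B at pos 0, read 1 -> (B,1)->write 1,move R,goto A. Now: state=A, head=1, tape[-1..2]=0110 (head:   ^)
Step 4: in state A at pos 1, read 1 -> (A,1)->write 1,move L,goto C. Now: state=C, head=0, tape[-1..2]=0110 (head:  ^)
Step 5: in state C at pos 0, read 1 -> (C,1)->write 1,move L,goto A. Now: state=A, head=-1, tape[-2..2]=00110 (head:  ^)
Step 6: in state A at pos -1, read 0 -> (A,0)->write 1,move R,goto B. Now: state=B, head=0, tape[-2..2]=01110 (head:   ^)
Step 7: in state B at pos 0, read 1 -> (B,1)->write 1,move R,goto A. Now: state=A, head=1, tape[-2..2]=01110 (head:    ^)
Step 8: in state A at pos 1, read 1 -> (A,1)->write 1,move L,goto C. Now: state=C, head=0, tape[-2..2]=01110 (head:   ^)
Step 9: in state C at pos 0, read 1 -> (C,1)->write 1,move L,goto A. Now: state=A, head=-1, tape[-2..2]=01110 (head:  ^)
Step 10: in state A at pos -1, read 1 -> (A,1)->write 1,move L,goto C. Now: state=C, head=-2, tape[-3..2]=001110 (head:  ^)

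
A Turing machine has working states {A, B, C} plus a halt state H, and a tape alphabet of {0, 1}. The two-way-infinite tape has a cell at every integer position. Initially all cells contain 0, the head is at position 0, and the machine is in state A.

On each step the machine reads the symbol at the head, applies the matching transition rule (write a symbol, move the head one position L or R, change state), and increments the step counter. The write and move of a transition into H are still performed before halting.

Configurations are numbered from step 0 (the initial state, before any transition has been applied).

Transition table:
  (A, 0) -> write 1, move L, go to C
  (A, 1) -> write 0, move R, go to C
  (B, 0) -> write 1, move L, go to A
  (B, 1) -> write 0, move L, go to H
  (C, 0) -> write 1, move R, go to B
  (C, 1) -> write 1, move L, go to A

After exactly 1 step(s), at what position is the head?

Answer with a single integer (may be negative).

Answer: -1

Derivation:
Step 1: in state A at pos 0, read 0 -> (A,0)->write 1,move L,goto C. Now: state=C, head=-1, tape[-2..1]=0010 (head:  ^)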